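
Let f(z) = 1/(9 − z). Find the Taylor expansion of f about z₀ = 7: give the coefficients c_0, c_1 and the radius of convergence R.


Let w = z − z₀, so z = z₀ + w.
Then 9 − z = 9 − (z₀ + w) = (9 − z₀) − w = 2 − w.
f(z) = 1/(2 − w) = (1/(2)) · 1/(1 − w/(2)) = Σ_{n≥0} w^n / (2)^(n+1).
So c_n = 1/(2)^(n+1):
  c_0 = 1/(2)^1 = 1/2.
  c_1 = 1/(2)^2 = 1/4.
The series is valid for |w/d| < 1, i.e. |z − z₀| < |d|.
Radius of convergence: R = |9 − z₀| = |2| = 2 (distance from z₀ to the singularity z = 9).

c_0 = 1/2, c_1 = 1/4; R = 2.


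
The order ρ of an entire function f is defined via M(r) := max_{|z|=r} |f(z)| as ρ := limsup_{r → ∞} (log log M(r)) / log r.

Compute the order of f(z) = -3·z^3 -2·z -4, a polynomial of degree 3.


|f(z)| ≤ Σ|c_k|·r^k = O(r^3) as r → ∞. Polynomial growth is O(e^{r^ε}) for every ε > 0 (since r^3/e^{r^ε} → 0), so ρ ≤ ε for all ε > 0, i.e. ρ = 0. Every nonconstant polynomial has order 0.
Therefore ρ = 0.

Order ρ = 0.


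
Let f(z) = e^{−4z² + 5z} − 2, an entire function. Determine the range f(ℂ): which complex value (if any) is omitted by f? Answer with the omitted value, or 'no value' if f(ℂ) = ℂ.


Little Picard bounds the complement of f(ℂ) to at most one point.
The exponent g(z) = −4z² + 5z is a nonconstant polynomial, hence surjective onto ℂ. So e^{g(z)} takes every value in {e^w : w ∈ ℂ} = ℂ ∖ {0}. Adding -2 shifts the range to ℂ ∖ {-2}. f omits exactly -2.

Omitted value: -2.


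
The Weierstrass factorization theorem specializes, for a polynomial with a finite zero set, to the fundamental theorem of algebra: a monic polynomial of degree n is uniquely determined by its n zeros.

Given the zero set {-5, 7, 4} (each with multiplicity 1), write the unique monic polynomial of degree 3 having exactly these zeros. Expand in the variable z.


The polynomial is p(z) = ∏_{α ∈ S} (z − α), where S = {-5, 7, 4}.
Expanding the product yields: p(z) = z^3 -6·z^2 -27·z + 140.
The resulting polynomial has degree 3 and real coefficients as required.

p(z) = z^3 -6·z^2 -27·z + 140.


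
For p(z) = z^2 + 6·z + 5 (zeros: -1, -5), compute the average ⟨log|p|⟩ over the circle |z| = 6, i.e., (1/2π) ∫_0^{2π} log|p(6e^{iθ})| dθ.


Zeros: -5, -1; r = 6.
Inside |z| < r: -5, -1. Outside (|z| ≥ r): ∅.
p(0) = 5, so log|p(0)| = log(5) = 1.6094.
Apply Jensen: I(r) = log|p(0)| + Σ_k log(r/|z_k|), summed over zeros inside |z| < r.
  log(r/|z_k|) for z_k = -1: log(6/1) = 1.7918
  log(r/|z_k|) for z_k = -5: log(6/5) = 0.1823
Sum over inside zeros: 1.9741.
I(r) = log|p(0)| + (inside sum) = 1.6094 + 1.9741 = 3.5835.
Closed form (all zeros inside, monic): I(r) = n·log(r) = 2·log(6) = 3.5835. ✓

I(r) ≈ 3.5835.


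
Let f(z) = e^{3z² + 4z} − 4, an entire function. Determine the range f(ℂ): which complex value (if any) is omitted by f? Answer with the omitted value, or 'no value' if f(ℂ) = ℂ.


Little Picard bounds the complement of f(ℂ) to at most one point.
The exponent g(z) = 3z² + 4z is a nonconstant polynomial, hence surjective onto ℂ. So e^{g(z)} takes every value in {e^w : w ∈ ℂ} = ℂ ∖ {0}. Adding -4 shifts the range to ℂ ∖ {-4}. f omits exactly -4.

Omitted value: -4.


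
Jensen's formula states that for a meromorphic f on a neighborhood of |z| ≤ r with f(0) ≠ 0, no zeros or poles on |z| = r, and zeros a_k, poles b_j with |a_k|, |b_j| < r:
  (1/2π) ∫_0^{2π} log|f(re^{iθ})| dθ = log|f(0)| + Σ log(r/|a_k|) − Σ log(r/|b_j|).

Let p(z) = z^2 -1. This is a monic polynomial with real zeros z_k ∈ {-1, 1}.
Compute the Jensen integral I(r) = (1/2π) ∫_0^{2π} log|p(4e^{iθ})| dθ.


Zeros: -1, 1; r = 4.
Inside |z| < r: -1, 1. Outside (|z| ≥ r): ∅.
p(0) = -1, so log|p(0)| = log(1) = 0.0000.
Apply Jensen: I(r) = log|p(0)| + Σ_k log(r/|z_k|), summed over zeros inside |z| < r.
  log(r/|z_k|) for z_k = -1: log(4/1) = 1.3863
  log(r/|z_k|) for z_k = 1: log(4/1) = 1.3863
Sum over inside zeros: 2.7726.
I(r) = log|p(0)| + (inside sum) = 0.0000 + 2.7726 = 2.7726.
Closed form (all zeros inside, monic): I(r) = n·log(r) = 2·log(4) = 2.7726. ✓

I(r) ≈ 2.7726.


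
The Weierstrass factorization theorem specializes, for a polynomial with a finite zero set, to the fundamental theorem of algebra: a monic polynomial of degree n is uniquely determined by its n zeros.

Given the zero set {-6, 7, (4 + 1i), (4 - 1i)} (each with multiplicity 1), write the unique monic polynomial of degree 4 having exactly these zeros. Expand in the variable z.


The polynomial is p(z) = ∏_{α ∈ S} (z − α), where S = {-6, 7, (4 + 1i), (4 - 1i)}.
Expanding the product yields: p(z) = z^4 -9·z^3 -17·z^2 + 319·z -714.
Note conjugate pairs combine to real quadratics: (z − (4+1i))(z − (4−1i)) = z² − 8z + 17.
The resulting polynomial has degree 4 and real coefficients as required.

p(z) = z^4 -9·z^3 -17·z^2 + 319·z -714.


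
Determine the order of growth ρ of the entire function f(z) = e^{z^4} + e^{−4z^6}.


Each summand is entire of order 4 and 6 respectively (as in the single-exponential case). The order of a sum is at most the max of the orders, so ρ ≤ 6. For the lower bound: on |z|=r choose arg z so that -4z^6 is real positive; then |e^{-4z^6}| = e^{4r^6} while |e^{1z^4}| ≤ e^{1r^4} = o(e^{4r^6}). So |f| ≥ e^{4r^6}(1 − o(1)) and ρ ≥ 6. Hence ρ = max(4, 6) = 6.
Therefore ρ = 6.

Order ρ = 6.


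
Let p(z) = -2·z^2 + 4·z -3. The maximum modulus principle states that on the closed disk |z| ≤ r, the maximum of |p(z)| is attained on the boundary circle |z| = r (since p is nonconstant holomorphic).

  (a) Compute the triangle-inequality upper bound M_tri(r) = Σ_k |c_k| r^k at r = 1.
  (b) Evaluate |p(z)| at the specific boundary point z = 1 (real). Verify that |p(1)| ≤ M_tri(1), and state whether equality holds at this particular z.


Coefficients: c_0 = -3, c_1 = 4, c_2 = -2. Radius r = 1.
Part (a). Triangle bound: M_tri(r) = Σ_k |c_k| r^k
  = |-3|·1^0 + |4|·1^1 + |-2|·1^2
  = 3 + 4 + 2 = 9.
This bounds M(r) := max_{|z|=r} |p(z)| from above; equality holds iff all terms c_k z^k can be made to align in phase at a single z on |z|=r.
Part (b). At z = 1 (real, on the circle |z| = r):
  p(1) = (-3)·1^0 + (4)·1^1 + (-2)·1^2 = -1.
  |p(1)| = 1.
Check: |p(1)| = 1 ≤ 9 = M_tri(1). ✓ Equality does not hold at z = 1 (the coefficients have mixed signs, so the terms do not all align in phase there).

M_tri(1) = 9; |p(1)| = 1; equality at z=1: no.


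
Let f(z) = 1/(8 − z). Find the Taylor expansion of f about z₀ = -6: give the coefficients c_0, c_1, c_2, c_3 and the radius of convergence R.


Let w = z − z₀, so z = z₀ + w.
Then 8 − z = 8 − (z₀ + w) = (8 − z₀) − w = 14 − w.
f(z) = 1/(14 − w) = (1/(14)) · 1/(1 − w/(14)) = Σ_{n≥0} w^n / (14)^(n+1).
So c_n = 1/(14)^(n+1):
  c_0 = 1/(14)^1 = 1/14.
  c_1 = 1/(14)^2 = 1/196.
  c_2 = 1/(14)^3 = 1/2744.
  c_3 = 1/(14)^4 = 1/38416.
The series is valid for |w/d| < 1, i.e. |z − z₀| < |d|.
Radius of convergence: R = |8 − z₀| = |14| = 14 (distance from z₀ to the singularity z = 8).

c_0 = 1/14, c_1 = 1/196, c_2 = 1/2744, c_3 = 1/38416; R = 14.


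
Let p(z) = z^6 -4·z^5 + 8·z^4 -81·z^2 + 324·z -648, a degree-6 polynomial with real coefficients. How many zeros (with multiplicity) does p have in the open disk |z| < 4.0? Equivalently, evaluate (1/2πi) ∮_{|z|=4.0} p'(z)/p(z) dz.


The zeros of p are: 3, (2 + 2i), (2 - 2i), (0 + 3i), (0 - 3i), -3.
Their magnitudes are: 3, 2.828, 2.828, 3, 3, 3.
Zeros with |z| < R = 4.0: 3, (2 + 2i), (2 - 2i), (0 + 3i), (0 - 3i), -3.
Count = 6.
By the argument principle, (1/2πi) ∮_{|z|=R} p'(z)/p(z) dz equals exactly this count.

Number of zeros inside |z| < 4.0: 6.


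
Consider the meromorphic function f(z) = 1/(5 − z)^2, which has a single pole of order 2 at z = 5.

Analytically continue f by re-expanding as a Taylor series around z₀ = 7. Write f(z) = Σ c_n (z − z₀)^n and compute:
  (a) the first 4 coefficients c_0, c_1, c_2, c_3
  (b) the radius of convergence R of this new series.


Let w = z − z₀, so z = z₀ + w.
Then 5 − z = 5 − (z₀ + w) = (5 − z₀) − w = -2 − w.
f(z) = 1/(-2 − w)^2 = (1/(-2)^2) · (1 − w/(-2))^{−2}.
By the binomial series (1−u)^{−2} = Σ_{n≥0} C(n+1, 1) u^n for |u|<1, with u = w/(-2):
  c_n = C(n+1, 1) / (-2)^(n+2).
  c_0 = 1/(-2)^2 = 1/4.
  c_1 = 2/(-2)^3 = -1/4.
  c_2 = 3/(-2)^4 = 3/16.
  c_3 = 4/(-2)^5 = -1/8.
The series is valid for |w/d| < 1, i.e. |z − z₀| < |d|.
Radius of convergence: R = |5 − z₀| = |-2| = 2 (distance from z₀ to the singularity z = 5).

c_0 = 1/4, c_1 = -1/4, c_2 = 3/16, c_3 = -1/8; R = 2.


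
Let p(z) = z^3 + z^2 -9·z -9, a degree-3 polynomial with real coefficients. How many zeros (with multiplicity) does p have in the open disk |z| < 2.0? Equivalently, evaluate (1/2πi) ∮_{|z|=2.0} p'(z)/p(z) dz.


The zeros of p are: -1, 3, -3.
Their magnitudes are: 1, 3, 3.
Zeros with |z| < R = 2.0: -1.
Count = 1.
By the argument principle, (1/2πi) ∮_{|z|=R} p'(z)/p(z) dz equals exactly this count.

Number of zeros inside |z| < 2.0: 1.


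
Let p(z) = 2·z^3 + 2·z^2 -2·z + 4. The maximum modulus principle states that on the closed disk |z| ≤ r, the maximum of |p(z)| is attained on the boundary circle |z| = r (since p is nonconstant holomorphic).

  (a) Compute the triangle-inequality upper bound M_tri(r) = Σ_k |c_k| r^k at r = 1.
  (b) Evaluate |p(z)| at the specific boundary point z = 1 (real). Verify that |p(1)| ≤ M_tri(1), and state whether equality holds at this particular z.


Coefficients: c_0 = 4, c_1 = -2, c_2 = 2, c_3 = 2. Radius r = 1.
Part (a). Triangle bound: M_tri(r) = Σ_k |c_k| r^k
  = |4|·1^0 + |-2|·1^1 + |2|·1^2 + |2|·1^3
  = 4 + 2 + 2 + 2 = 10.
This bounds M(r) := max_{|z|=r} |p(z)| from above; equality holds iff all terms c_k z^k can be made to align in phase at a single z on |z|=r.
Part (b). At z = 1 (real, on the circle |z| = r):
  p(1) = (4)·1^0 + (-2)·1^1 + (2)·1^2 + (2)·1^3 = 6.
  |p(1)| = 6.
Check: |p(1)| = 6 ≤ 10 = M_tri(1). ✓ Equality does not hold at z = 1 (the coefficients have mixed signs, so the terms do not all align in phase there).

M_tri(1) = 10; |p(1)| = 6; equality at z=1: no.


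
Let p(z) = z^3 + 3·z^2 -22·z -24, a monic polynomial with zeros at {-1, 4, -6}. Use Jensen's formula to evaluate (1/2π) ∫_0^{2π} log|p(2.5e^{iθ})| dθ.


Zeros: -6, -1, 4; r = 2.5.
Inside |z| < r: -1. Outside (|z| ≥ r): -6, 4.
p(0) = -24, so log|p(0)| = log(24) = 3.1781.
Apply Jensen: I(r) = log|p(0)| + Σ_k log(r/|z_k|), summed over zeros inside |z| < r.
  log(r/|z_k|) for z_k = -1: log(2.5/1) = 0.9163
  Outside zeros (-6, 4) contribute nothing to the Jensen sum.
Sum over inside zeros: 0.9163.
I(r) = log|p(0)| + (inside sum) = 3.1781 + 0.9163 = 4.0943.
Note: since some zeros are outside |z| ≤ r, the simplified n·log(r) form does NOT apply — only the inside zeros contribute.

I(r) ≈ 4.0943.


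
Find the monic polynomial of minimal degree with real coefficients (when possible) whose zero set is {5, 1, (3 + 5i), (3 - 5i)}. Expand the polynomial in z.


The polynomial is p(z) = ∏_{α ∈ S} (z − α), where S = {5, 1, (3 + 5i), (3 - 5i)}.
Expanding the product yields: p(z) = z^4 -12·z^3 + 75·z^2 -234·z + 170.
Note conjugate pairs combine to real quadratics: (z − (3+5i))(z − (3−5i)) = z² − 6z + 34.
The resulting polynomial has degree 4 and real coefficients as required.

p(z) = z^4 -12·z^3 + 75·z^2 -234·z + 170.


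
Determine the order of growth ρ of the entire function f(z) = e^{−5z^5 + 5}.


|e^{−5z^5 + 5}| = e^{Re(-5·z^5) + 5} ≤ e^{5|z|^5 + 5} = e^{5r^5 + 5} on |z| = r, so ρ ≤ 5. Choosing z on |z|=r so that -5·z^5 is real positive (always possible by picking arg z appropriately) gives |f(z)| = e^{5r^5 + 5}, matching the bound. The additive constant 5 does not affect log log M(r) ~ 5·log r. Hence ρ = 5.
Therefore ρ = 5.

Order ρ = 5.


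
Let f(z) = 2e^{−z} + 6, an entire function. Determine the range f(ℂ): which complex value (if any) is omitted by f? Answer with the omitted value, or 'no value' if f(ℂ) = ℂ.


Little Picard bounds the complement of f(ℂ) to at most one point.
e^{−z} is never zero on ℂ, so 2·e^{−z} takes every value in ℂ ∖ {0}. Adding 6 shifts the range to ℂ ∖ {6}. Thus f omits exactly the value 6.

Omitted value: 6.


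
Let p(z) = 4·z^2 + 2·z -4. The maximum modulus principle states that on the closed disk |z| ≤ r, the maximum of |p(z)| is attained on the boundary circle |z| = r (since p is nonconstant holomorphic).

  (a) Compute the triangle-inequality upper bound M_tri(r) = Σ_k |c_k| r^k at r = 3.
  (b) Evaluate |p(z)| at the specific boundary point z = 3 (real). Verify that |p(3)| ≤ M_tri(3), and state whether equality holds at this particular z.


Coefficients: c_0 = -4, c_1 = 2, c_2 = 4. Radius r = 3.
Part (a). Triangle bound: M_tri(r) = Σ_k |c_k| r^k
  = |-4|·3^0 + |2|·3^1 + |4|·3^2
  = 4 + 6 + 36 = 46.
This bounds M(r) := max_{|z|=r} |p(z)| from above; equality holds iff all terms c_k z^k can be made to align in phase at a single z on |z|=r.
Part (b). At z = 3 (real, on the circle |z| = r):
  p(3) = (-4)·3^0 + (2)·3^1 + (4)·3^2 = 38.
  |p(3)| = 38.
Check: |p(3)| = 38 ≤ 46 = M_tri(3). ✓ Equality does not hold at z = 3 (the coefficients have mixed signs, so the terms do not all align in phase there).

M_tri(3) = 46; |p(3)| = 38; equality at z=3: no.


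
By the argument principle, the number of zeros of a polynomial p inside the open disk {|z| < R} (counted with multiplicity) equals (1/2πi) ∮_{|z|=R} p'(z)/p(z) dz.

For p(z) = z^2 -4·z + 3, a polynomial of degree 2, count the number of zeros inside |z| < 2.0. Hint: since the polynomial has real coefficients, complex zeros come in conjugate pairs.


The zeros of p are: 3, 1.
Their magnitudes are: 3, 1.
Zeros with |z| < R = 2.0: 1.
Count = 1.
By the argument principle, (1/2πi) ∮_{|z|=R} p'(z)/p(z) dz equals exactly this count.

Number of zeros inside |z| < 2.0: 1.


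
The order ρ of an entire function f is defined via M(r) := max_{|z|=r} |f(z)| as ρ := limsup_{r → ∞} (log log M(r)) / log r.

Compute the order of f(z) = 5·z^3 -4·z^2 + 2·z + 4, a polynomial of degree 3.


|f(z)| ≤ Σ|c_k|·r^k = O(r^3) as r → ∞. Polynomial growth is O(e^{r^ε}) for every ε > 0 (since r^3/e^{r^ε} → 0), so ρ ≤ ε for all ε > 0, i.e. ρ = 0. Every nonconstant polynomial has order 0.
Therefore ρ = 0.

Order ρ = 0.


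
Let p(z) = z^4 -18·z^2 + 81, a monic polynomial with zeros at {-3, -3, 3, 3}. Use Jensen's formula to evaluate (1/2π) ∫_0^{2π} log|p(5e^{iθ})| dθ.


Zeros: -3, -3, 3, 3; r = 5.
Inside |z| < r: -3, -3, 3, 3. Outside (|z| ≥ r): ∅.
p(0) = 81, so log|p(0)| = log(81) = 4.3944.
Apply Jensen: I(r) = log|p(0)| + Σ_k log(r/|z_k|), summed over zeros inside |z| < r.
  log(r/|z_k|) for z_k = -3: log(5/3) = 0.5108
  log(r/|z_k|) for z_k = -3: log(5/3) = 0.5108
  log(r/|z_k|) for z_k = 3: log(5/3) = 0.5108
  log(r/|z_k|) for z_k = 3: log(5/3) = 0.5108
Sum over inside zeros: 2.0433.
I(r) = log|p(0)| + (inside sum) = 4.3944 + 2.0433 = 6.4378.
Closed form (all zeros inside, monic): I(r) = n·log(r) = 4·log(5) = 6.4378. ✓

I(r) ≈ 6.4378.


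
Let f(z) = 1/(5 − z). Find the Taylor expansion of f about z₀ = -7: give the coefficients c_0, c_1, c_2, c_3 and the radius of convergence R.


Let w = z − z₀, so z = z₀ + w.
Then 5 − z = 5 − (z₀ + w) = (5 − z₀) − w = 12 − w.
f(z) = 1/(12 − w) = (1/(12)) · 1/(1 − w/(12)) = Σ_{n≥0} w^n / (12)^(n+1).
So c_n = 1/(12)^(n+1):
  c_0 = 1/(12)^1 = 1/12.
  c_1 = 1/(12)^2 = 1/144.
  c_2 = 1/(12)^3 = 1/1728.
  c_3 = 1/(12)^4 = 1/20736.
The series is valid for |w/d| < 1, i.e. |z − z₀| < |d|.
Radius of convergence: R = |5 − z₀| = |12| = 12 (distance from z₀ to the singularity z = 5).

c_0 = 1/12, c_1 = 1/144, c_2 = 1/1728, c_3 = 1/20736; R = 12.


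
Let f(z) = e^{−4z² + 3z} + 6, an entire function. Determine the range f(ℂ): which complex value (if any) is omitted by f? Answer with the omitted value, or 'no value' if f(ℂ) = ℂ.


Little Picard bounds the complement of f(ℂ) to at most one point.
The exponent g(z) = −4z² + 3z is a nonconstant polynomial, hence surjective onto ℂ. So e^{g(z)} takes every value in {e^w : w ∈ ℂ} = ℂ ∖ {0}. Adding 6 shifts the range to ℂ ∖ {6}. f omits exactly 6.

Omitted value: 6.


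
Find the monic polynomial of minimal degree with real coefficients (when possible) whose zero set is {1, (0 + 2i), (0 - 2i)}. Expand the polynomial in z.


The polynomial is p(z) = ∏_{α ∈ S} (z − α), where S = {1, (0 + 2i), (0 - 2i)}.
Expanding the product yields: p(z) = z^3 -z^2 + 4·z -4.
Note conjugate pairs combine to real quadratics: (z − (0+2i))(z − (0−2i)) = z² + 4.
The resulting polynomial has degree 3 and real coefficients as required.

p(z) = z^3 -z^2 + 4·z -4.


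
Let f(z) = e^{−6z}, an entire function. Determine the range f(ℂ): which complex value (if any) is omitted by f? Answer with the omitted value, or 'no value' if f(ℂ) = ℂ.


Little Picard bounds the complement of f(ℂ) to at most one point.
e^{−6z} is never zero on ℂ, so 1·e^{−6z} takes every value in ℂ ∖ {0}. Adding 0 shifts the range to ℂ ∖ {0}. Thus f omits exactly the value 0.

Omitted value: 0.


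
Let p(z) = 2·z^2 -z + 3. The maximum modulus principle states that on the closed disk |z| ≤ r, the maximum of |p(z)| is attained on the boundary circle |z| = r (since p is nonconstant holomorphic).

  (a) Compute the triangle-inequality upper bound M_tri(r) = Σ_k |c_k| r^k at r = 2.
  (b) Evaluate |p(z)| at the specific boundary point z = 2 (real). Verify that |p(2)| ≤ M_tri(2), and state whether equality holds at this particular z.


Coefficients: c_0 = 3, c_1 = -1, c_2 = 2. Radius r = 2.
Part (a). Triangle bound: M_tri(r) = Σ_k |c_k| r^k
  = |3|·2^0 + |-1|·2^1 + |2|·2^2
  = 3 + 2 + 8 = 13.
This bounds M(r) := max_{|z|=r} |p(z)| from above; equality holds iff all terms c_k z^k can be made to align in phase at a single z on |z|=r.
Part (b). At z = 2 (real, on the circle |z| = r):
  p(2) = (3)·2^0 + (-1)·2^1 + (2)·2^2 = 9.
  |p(2)| = 9.
Check: |p(2)| = 9 ≤ 13 = M_tri(2). ✓ Equality does not hold at z = 2 (the coefficients have mixed signs, so the terms do not all align in phase there).

M_tri(2) = 13; |p(2)| = 9; equality at z=2: no.


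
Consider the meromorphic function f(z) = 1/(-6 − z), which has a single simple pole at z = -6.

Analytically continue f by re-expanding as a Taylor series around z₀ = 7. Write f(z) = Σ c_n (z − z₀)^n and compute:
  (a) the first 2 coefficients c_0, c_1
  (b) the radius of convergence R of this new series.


Let w = z − z₀, so z = z₀ + w.
Then -6 − z = -6 − (z₀ + w) = (-6 − z₀) − w = -13 − w.
f(z) = 1/(-13 − w) = (1/(-13)) · 1/(1 − w/(-13)) = Σ_{n≥0} w^n / (-13)^(n+1).
So c_n = 1/(-13)^(n+1):
  c_0 = 1/(-13)^1 = -1/13.
  c_1 = 1/(-13)^2 = 1/169.
The series is valid for |w/d| < 1, i.e. |z − z₀| < |d|.
Radius of convergence: R = |-6 − z₀| = |-13| = 13 (distance from z₀ to the singularity z = -6).

c_0 = -1/13, c_1 = 1/169; R = 13.


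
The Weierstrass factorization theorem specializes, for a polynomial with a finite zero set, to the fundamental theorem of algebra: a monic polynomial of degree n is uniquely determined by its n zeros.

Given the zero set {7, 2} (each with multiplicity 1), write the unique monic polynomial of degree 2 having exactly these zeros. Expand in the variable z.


The polynomial is p(z) = ∏_{α ∈ S} (z − α), where S = {7, 2}.
Expanding the product yields: p(z) = z^2 -9·z + 14.
The resulting polynomial has degree 2 and real coefficients as required.

p(z) = z^2 -9·z + 14.


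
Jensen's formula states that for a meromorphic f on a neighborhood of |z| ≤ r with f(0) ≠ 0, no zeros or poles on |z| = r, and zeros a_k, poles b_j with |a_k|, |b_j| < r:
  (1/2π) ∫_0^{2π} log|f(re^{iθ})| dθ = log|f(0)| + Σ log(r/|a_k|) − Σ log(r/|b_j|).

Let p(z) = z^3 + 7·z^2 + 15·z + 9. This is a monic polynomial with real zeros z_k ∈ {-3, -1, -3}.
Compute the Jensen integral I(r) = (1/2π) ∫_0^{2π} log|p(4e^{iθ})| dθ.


Zeros: -3, -3, -1; r = 4.
Inside |z| < r: -3, -3, -1. Outside (|z| ≥ r): ∅.
p(0) = 9, so log|p(0)| = log(9) = 2.1972.
Apply Jensen: I(r) = log|p(0)| + Σ_k log(r/|z_k|), summed over zeros inside |z| < r.
  log(r/|z_k|) for z_k = -3: log(4/3) = 0.2877
  log(r/|z_k|) for z_k = -1: log(4/1) = 1.3863
  log(r/|z_k|) for z_k = -3: log(4/3) = 0.2877
Sum over inside zeros: 1.9617.
I(r) = log|p(0)| + (inside sum) = 2.1972 + 1.9617 = 4.1589.
Closed form (all zeros inside, monic): I(r) = n·log(r) = 3·log(4) = 4.1589. ✓

I(r) ≈ 4.1589.


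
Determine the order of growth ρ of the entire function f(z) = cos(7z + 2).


cos(w) is a linear combination of e^{iw} and e^{−iw} (or e^w, e^{−w} in the hyperbolic case), so |cos(w)| ≤ e^{|w|}. With w = 7z + 2, |w| ≤ 7|z| + 2 = 7r + 2 on |z| = r, giving M(r) ≤ e^{7r + 2}, so ρ ≤ 1. On a suitable ray (z = it for sin/cos; z = t for sinh/cosh, t real → ∞), |cos(7z + 2)| grows like e^{7|t|}/2, so ρ ≥ 1. Hence ρ = 1.
Therefore ρ = 1.

Order ρ = 1.


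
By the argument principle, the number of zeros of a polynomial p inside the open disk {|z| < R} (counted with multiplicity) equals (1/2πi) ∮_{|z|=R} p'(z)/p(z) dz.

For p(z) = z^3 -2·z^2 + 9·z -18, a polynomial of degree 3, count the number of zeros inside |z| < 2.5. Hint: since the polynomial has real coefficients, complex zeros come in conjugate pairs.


The zeros of p are: (0 + 3i), (0 - 3i), 2.
Their magnitudes are: 3, 3, 2.
Zeros with |z| < R = 2.5: 2.
Count = 1.
By the argument principle, (1/2πi) ∮_{|z|=R} p'(z)/p(z) dz equals exactly this count.

Number of zeros inside |z| < 2.5: 1.


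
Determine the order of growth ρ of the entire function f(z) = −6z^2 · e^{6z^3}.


M(r) = max_{|z|=r} |-6|·|z|^2·|e^{6z^3}| = 6·r^2 · e^{6r^3} (the factors attain their maxima compatibly on |z|=r). Then log M(r) = log 6 + 2·log r + 6r^3, dominated by the last term, so log log M(r) ~ 3·log r. The polynomial factor -6z^2 contributes only a log r term and does not affect the order. ρ = 3.
Therefore ρ = 3.

Order ρ = 3.


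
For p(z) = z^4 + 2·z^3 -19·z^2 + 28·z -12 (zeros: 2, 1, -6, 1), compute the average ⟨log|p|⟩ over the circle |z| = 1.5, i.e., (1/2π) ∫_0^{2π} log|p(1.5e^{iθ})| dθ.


Zeros: -6, 1, 1, 2; r = 1.5.
Inside |z| < r: 1, 1. Outside (|z| ≥ r): -6, 2.
p(0) = -12, so log|p(0)| = log(12) = 2.4849.
Apply Jensen: I(r) = log|p(0)| + Σ_k log(r/|z_k|), summed over zeros inside |z| < r.
  log(r/|z_k|) for z_k = 1: log(1.5/1) = 0.4055
  log(r/|z_k|) for z_k = 1: log(1.5/1) = 0.4055
  Outside zeros (-6, 2) contribute nothing to the Jensen sum.
Sum over inside zeros: 0.8109.
I(r) = log|p(0)| + (inside sum) = 2.4849 + 0.8109 = 3.2958.
Note: since some zeros are outside |z| ≤ r, the simplified n·log(r) form does NOT apply — only the inside zeros contribute.

I(r) ≈ 3.2958.


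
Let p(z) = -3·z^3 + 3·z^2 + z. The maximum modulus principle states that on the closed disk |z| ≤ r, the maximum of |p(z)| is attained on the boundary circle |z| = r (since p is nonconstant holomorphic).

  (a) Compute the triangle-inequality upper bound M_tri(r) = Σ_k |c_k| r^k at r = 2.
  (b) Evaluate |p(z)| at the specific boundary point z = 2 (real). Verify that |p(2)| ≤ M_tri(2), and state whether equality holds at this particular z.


Coefficients: c_0 = 0, c_1 = 1, c_2 = 3, c_3 = -3. Radius r = 2.
Part (a). Triangle bound: M_tri(r) = Σ_k |c_k| r^k
  = |0|·2^0 + |1|·2^1 + |3|·2^2 + |-3|·2^3
  = 0 + 2 + 12 + 24 = 38.
This bounds M(r) := max_{|z|=r} |p(z)| from above; equality holds iff all terms c_k z^k can be made to align in phase at a single z on |z|=r.
Part (b). At z = 2 (real, on the circle |z| = r):
  p(2) = (0)·2^0 + (1)·2^1 + (3)·2^2 + (-3)·2^3 = -10.
  |p(2)| = 10.
Check: |p(2)| = 10 ≤ 38 = M_tri(2). ✓ Equality does not hold at z = 2 (the coefficients have mixed signs, so the terms do not all align in phase there).

M_tri(2) = 38; |p(2)| = 10; equality at z=2: no.


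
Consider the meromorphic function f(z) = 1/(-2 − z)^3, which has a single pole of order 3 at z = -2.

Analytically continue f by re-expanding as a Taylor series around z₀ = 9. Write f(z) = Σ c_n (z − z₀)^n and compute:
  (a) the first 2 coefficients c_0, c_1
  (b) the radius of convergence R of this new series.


Let w = z − z₀, so z = z₀ + w.
Then -2 − z = -2 − (z₀ + w) = (-2 − z₀) − w = -11 − w.
f(z) = 1/(-11 − w)^3 = (1/(-11)^3) · (1 − w/(-11))^{−3}.
By the binomial series (1−u)^{−3} = Σ_{n≥0} C(n+2, 2) u^n for |u|<1, with u = w/(-11):
  c_n = C(n+2, 2) / (-11)^(n+3).
  c_0 = 1/(-11)^3 = -1/1331.
  c_1 = 3/(-11)^4 = 3/14641.
The series is valid for |w/d| < 1, i.e. |z − z₀| < |d|.
Radius of convergence: R = |-2 − z₀| = |-11| = 11 (distance from z₀ to the singularity z = -2).

c_0 = -1/1331, c_1 = 3/14641; R = 11.


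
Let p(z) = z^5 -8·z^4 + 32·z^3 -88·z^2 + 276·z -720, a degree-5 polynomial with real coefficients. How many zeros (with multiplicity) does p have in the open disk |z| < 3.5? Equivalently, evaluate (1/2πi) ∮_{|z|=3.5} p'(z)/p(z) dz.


The zeros of p are: (3 + 3i), (3 - 3i), 4, (-1 + 3i), (-1 - 3i).
Their magnitudes are: 4.243, 4.243, 4, 3.162, 3.162.
Zeros with |z| < R = 3.5: (-1 + 3i), (-1 - 3i).
Count = 2.
By the argument principle, (1/2πi) ∮_{|z|=R} p'(z)/p(z) dz equals exactly this count.

Number of zeros inside |z| < 3.5: 2.


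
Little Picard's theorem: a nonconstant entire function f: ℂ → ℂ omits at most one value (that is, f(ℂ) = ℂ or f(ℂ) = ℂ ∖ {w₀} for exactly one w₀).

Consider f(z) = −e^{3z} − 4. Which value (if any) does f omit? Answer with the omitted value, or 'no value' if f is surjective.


Little Picard bounds the complement of f(ℂ) to at most one point.
e^{3z} is never zero on ℂ, so -1·e^{3z} takes every value in ℂ ∖ {0}. Adding -4 shifts the range to ℂ ∖ {-4}. Thus f omits exactly the value -4.

Omitted value: -4.


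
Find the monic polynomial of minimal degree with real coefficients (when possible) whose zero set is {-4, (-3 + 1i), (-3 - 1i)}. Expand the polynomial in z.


The polynomial is p(z) = ∏_{α ∈ S} (z − α), where S = {-4, (-3 + 1i), (-3 - 1i)}.
Expanding the product yields: p(z) = z^3 + 10·z^2 + 34·z + 40.
Note conjugate pairs combine to real quadratics: (z − (-3+1i))(z − (-3−1i)) = z² + 6z + 10.
The resulting polynomial has degree 3 and real coefficients as required.

p(z) = z^3 + 10·z^2 + 34·z + 40.


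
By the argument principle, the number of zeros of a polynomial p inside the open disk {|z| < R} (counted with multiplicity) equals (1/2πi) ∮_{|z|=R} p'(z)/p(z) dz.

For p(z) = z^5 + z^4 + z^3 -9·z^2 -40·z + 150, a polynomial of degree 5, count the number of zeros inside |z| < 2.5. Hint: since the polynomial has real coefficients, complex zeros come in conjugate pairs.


The zeros of p are: (2 + 1i), (2 - 1i), (-1 + 3i), (-1 - 3i), -3.
Their magnitudes are: 2.236, 2.236, 3.162, 3.162, 3.
Zeros with |z| < R = 2.5: (2 + 1i), (2 - 1i).
Count = 2.
By the argument principle, (1/2πi) ∮_{|z|=R} p'(z)/p(z) dz equals exactly this count.

Number of zeros inside |z| < 2.5: 2.


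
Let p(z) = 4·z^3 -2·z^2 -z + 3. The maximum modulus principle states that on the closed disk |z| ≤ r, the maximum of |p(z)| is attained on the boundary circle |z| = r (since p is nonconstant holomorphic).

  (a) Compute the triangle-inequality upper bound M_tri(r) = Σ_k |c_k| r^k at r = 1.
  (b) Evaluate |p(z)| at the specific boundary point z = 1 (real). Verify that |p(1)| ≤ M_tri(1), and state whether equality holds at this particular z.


Coefficients: c_0 = 3, c_1 = -1, c_2 = -2, c_3 = 4. Radius r = 1.
Part (a). Triangle bound: M_tri(r) = Σ_k |c_k| r^k
  = |3|·1^0 + |-1|·1^1 + |-2|·1^2 + |4|·1^3
  = 3 + 1 + 2 + 4 = 10.
This bounds M(r) := max_{|z|=r} |p(z)| from above; equality holds iff all terms c_k z^k can be made to align in phase at a single z on |z|=r.
Part (b). At z = 1 (real, on the circle |z| = r):
  p(1) = (3)·1^0 + (-1)·1^1 + (-2)·1^2 + (4)·1^3 = 4.
  |p(1)| = 4.
Check: |p(1)| = 4 ≤ 10 = M_tri(1). ✓ Equality does not hold at z = 1 (the coefficients have mixed signs, so the terms do not all align in phase there).

M_tri(1) = 10; |p(1)| = 4; equality at z=1: no.


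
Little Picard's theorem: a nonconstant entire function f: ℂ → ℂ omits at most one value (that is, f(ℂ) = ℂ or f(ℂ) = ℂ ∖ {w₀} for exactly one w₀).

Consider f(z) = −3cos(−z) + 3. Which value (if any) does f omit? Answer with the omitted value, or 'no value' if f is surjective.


Little Picard bounds the complement of f(ℂ) to at most one point.
cos is entire and surjective onto ℂ: for every w ∈ ℂ, cos(ζ) = w has a solution ζ ∈ ℂ (e.g., via the complex inverse arccos). With ζ = −z this gives z = ζ/(-1). Then -3·cos(−z) takes every value in -3·ℂ = ℂ, and adding 3 is a bijection of ℂ. So f is surjective and omits no value. (Note: only on the real line is cos bounded by [−1, 1].)

Omitted value: no value.


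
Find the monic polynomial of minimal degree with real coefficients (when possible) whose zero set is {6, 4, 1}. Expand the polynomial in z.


The polynomial is p(z) = ∏_{α ∈ S} (z − α), where S = {6, 4, 1}.
Expanding the product yields: p(z) = z^3 -11·z^2 + 34·z -24.
The resulting polynomial has degree 3 and real coefficients as required.

p(z) = z^3 -11·z^2 + 34·z -24.


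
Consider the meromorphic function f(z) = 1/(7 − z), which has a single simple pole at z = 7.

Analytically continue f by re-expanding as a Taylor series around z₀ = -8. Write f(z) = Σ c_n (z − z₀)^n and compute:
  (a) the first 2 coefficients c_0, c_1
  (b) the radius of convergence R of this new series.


Let w = z − z₀, so z = z₀ + w.
Then 7 − z = 7 − (z₀ + w) = (7 − z₀) − w = 15 − w.
f(z) = 1/(15 − w) = (1/(15)) · 1/(1 − w/(15)) = Σ_{n≥0} w^n / (15)^(n+1).
So c_n = 1/(15)^(n+1):
  c_0 = 1/(15)^1 = 1/15.
  c_1 = 1/(15)^2 = 1/225.
The series is valid for |w/d| < 1, i.e. |z − z₀| < |d|.
Radius of convergence: R = |7 − z₀| = |15| = 15 (distance from z₀ to the singularity z = 7).

c_0 = 1/15, c_1 = 1/225; R = 15.


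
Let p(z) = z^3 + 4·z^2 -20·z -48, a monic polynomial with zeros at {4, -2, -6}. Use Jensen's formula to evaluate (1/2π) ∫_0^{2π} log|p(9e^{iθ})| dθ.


Zeros: -6, -2, 4; r = 9.
Inside |z| < r: -6, -2, 4. Outside (|z| ≥ r): ∅.
p(0) = -48, so log|p(0)| = log(48) = 3.8712.
Apply Jensen: I(r) = log|p(0)| + Σ_k log(r/|z_k|), summed over zeros inside |z| < r.
  log(r/|z_k|) for z_k = 4: log(9/4) = 0.8109
  log(r/|z_k|) for z_k = -2: log(9/2) = 1.5041
  log(r/|z_k|) for z_k = -6: log(9/6) = 0.4055
Sum over inside zeros: 2.7205.
I(r) = log|p(0)| + (inside sum) = 3.8712 + 2.7205 = 6.5917.
Closed form (all zeros inside, monic): I(r) = n·log(r) = 3·log(9) = 6.5917. ✓

I(r) ≈ 6.5917.


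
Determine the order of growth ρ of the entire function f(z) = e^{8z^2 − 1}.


|e^{8z^2 − 1}| = e^{Re(8·z^2) + -1} ≤ e^{8|z|^2 + -1} = e^{8r^2 + -1} on |z| = r, so ρ ≤ 2. Choosing z on |z|=r so that 8·z^2 is real positive (always possible by picking arg z appropriately) gives |f(z)| = e^{8r^2 + -1}, matching the bound. The additive constant -1 does not affect log log M(r) ~ 2·log r. Hence ρ = 2.
Therefore ρ = 2.

Order ρ = 2.


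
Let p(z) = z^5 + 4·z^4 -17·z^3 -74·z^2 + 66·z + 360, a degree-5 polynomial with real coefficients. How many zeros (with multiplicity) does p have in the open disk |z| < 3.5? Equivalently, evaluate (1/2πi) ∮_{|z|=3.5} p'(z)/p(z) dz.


The zeros of p are: 3, -4, 3, (-3 + 1i), (-3 - 1i).
Their magnitudes are: 3, 4, 3, 3.162, 3.162.
Zeros with |z| < R = 3.5: 3, 3, (-3 + 1i), (-3 - 1i).
Count = 4.
By the argument principle, (1/2πi) ∮_{|z|=R} p'(z)/p(z) dz equals exactly this count.

Number of zeros inside |z| < 3.5: 4.


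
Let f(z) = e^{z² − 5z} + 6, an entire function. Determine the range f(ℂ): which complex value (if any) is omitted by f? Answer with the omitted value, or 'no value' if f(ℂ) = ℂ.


Little Picard bounds the complement of f(ℂ) to at most one point.
The exponent g(z) = z² − 5z is a nonconstant polynomial, hence surjective onto ℂ. So e^{g(z)} takes every value in {e^w : w ∈ ℂ} = ℂ ∖ {0}. Adding 6 shifts the range to ℂ ∖ {6}. f omits exactly 6.

Omitted value: 6.


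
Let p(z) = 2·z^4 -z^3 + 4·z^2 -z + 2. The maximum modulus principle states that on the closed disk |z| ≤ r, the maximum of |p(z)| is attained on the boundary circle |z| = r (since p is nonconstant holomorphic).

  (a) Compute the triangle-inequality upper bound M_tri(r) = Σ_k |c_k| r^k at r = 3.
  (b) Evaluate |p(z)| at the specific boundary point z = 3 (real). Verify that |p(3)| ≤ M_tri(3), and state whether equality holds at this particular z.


Coefficients: c_0 = 2, c_1 = -1, c_2 = 4, c_3 = -1, c_4 = 2. Radius r = 3.
Part (a). Triangle bound: M_tri(r) = Σ_k |c_k| r^k
  = |2|·3^0 + |-1|·3^1 + |4|·3^2 + |-1|·3^3 + |2|·3^4
  = 2 + 3 + 36 + 27 + 162 = 230.
This bounds M(r) := max_{|z|=r} |p(z)| from above; equality holds iff all terms c_k z^k can be made to align in phase at a single z on |z|=r.
Part (b). At z = 3 (real, on the circle |z| = r):
  p(3) = (2)·3^0 + (-1)·3^1 + (4)·3^2 + (-1)·3^3 + (2)·3^4 = 170.
  |p(3)| = 170.
Check: |p(3)| = 170 ≤ 230 = M_tri(3). ✓ Equality does not hold at z = 3 (the coefficients have mixed signs, so the terms do not all align in phase there).

M_tri(3) = 230; |p(3)| = 170; equality at z=3: no.


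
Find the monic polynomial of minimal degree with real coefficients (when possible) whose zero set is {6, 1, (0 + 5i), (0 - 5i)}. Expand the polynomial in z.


The polynomial is p(z) = ∏_{α ∈ S} (z − α), where S = {6, 1, (0 + 5i), (0 - 5i)}.
Expanding the product yields: p(z) = z^4 -7·z^3 + 31·z^2 -175·z + 150.
Note conjugate pairs combine to real quadratics: (z − (0+5i))(z − (0−5i)) = z² + 25.
The resulting polynomial has degree 4 and real coefficients as required.

p(z) = z^4 -7·z^3 + 31·z^2 -175·z + 150.


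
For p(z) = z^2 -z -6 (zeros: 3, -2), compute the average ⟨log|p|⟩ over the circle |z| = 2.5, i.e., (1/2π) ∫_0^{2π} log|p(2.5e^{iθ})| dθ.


Zeros: -2, 3; r = 2.5.
Inside |z| < r: -2. Outside (|z| ≥ r): 3.
p(0) = -6, so log|p(0)| = log(6) = 1.7918.
Apply Jensen: I(r) = log|p(0)| + Σ_k log(r/|z_k|), summed over zeros inside |z| < r.
  log(r/|z_k|) for z_k = -2: log(2.5/2) = 0.2231
  Outside zeros (3) contribute nothing to the Jensen sum.
Sum over inside zeros: 0.2231.
I(r) = log|p(0)| + (inside sum) = 1.7918 + 0.2231 = 2.0149.
Note: since some zeros are outside |z| ≤ r, the simplified n·log(r) form does NOT apply — only the inside zeros contribute.

I(r) ≈ 2.0149.


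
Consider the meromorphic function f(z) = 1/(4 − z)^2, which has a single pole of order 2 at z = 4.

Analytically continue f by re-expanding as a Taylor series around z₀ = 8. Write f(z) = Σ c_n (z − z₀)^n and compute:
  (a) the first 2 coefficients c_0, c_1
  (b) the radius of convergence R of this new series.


Let w = z − z₀, so z = z₀ + w.
Then 4 − z = 4 − (z₀ + w) = (4 − z₀) − w = -4 − w.
f(z) = 1/(-4 − w)^2 = (1/(-4)^2) · (1 − w/(-4))^{−2}.
By the binomial series (1−u)^{−2} = Σ_{n≥0} C(n+1, 1) u^n for |u|<1, with u = w/(-4):
  c_n = C(n+1, 1) / (-4)^(n+2).
  c_0 = 1/(-4)^2 = 1/16.
  c_1 = 2/(-4)^3 = -1/32.
The series is valid for |w/d| < 1, i.e. |z − z₀| < |d|.
Radius of convergence: R = |4 − z₀| = |-4| = 4 (distance from z₀ to the singularity z = 4).

c_0 = 1/16, c_1 = -1/32; R = 4.


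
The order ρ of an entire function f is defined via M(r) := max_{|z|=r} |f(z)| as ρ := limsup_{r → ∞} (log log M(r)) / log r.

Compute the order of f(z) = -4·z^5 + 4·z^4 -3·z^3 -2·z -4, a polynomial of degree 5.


|f(z)| ≤ Σ|c_k|·r^k = O(r^5) as r → ∞. Polynomial growth is O(e^{r^ε}) for every ε > 0 (since r^5/e^{r^ε} → 0), so ρ ≤ ε for all ε > 0, i.e. ρ = 0. Every nonconstant polynomial has order 0.
Therefore ρ = 0.

Order ρ = 0.


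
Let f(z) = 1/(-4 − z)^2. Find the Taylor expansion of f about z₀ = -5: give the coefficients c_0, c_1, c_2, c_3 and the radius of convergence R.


Let w = z − z₀, so z = z₀ + w.
Then -4 − z = -4 − (z₀ + w) = (-4 − z₀) − w = 1 − w.
f(z) = 1/(1 − w)^2 = (1/(1)^2) · (1 − w/(1))^{−2}.
By the binomial series (1−u)^{−2} = Σ_{n≥0} C(n+1, 1) u^n for |u|<1, with u = w/(1):
  c_n = C(n+1, 1) / (1)^(n+2).
  c_0 = 1/(1)^2 = 1.
  c_1 = 2/(1)^3 = 2.
  c_2 = 3/(1)^4 = 3.
  c_3 = 4/(1)^5 = 4.
The series is valid for |w/d| < 1, i.e. |z − z₀| < |d|.
Radius of convergence: R = |-4 − z₀| = |1| = 1 (distance from z₀ to the singularity z = -4).

c_0 = 1, c_1 = 2, c_2 = 3, c_3 = 4; R = 1.


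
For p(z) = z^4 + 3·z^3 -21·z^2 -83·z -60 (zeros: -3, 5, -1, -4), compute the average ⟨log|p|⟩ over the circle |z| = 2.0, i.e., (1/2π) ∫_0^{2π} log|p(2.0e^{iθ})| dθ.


Zeros: -4, -3, -1, 5; r = 2.0.
Inside |z| < r: -1. Outside (|z| ≥ r): -4, -3, 5.
p(0) = -60, so log|p(0)| = log(60) = 4.0943.
Apply Jensen: I(r) = log|p(0)| + Σ_k log(r/|z_k|), summed over zeros inside |z| < r.
  log(r/|z_k|) for z_k = -1: log(2.0/1) = 0.6931
  Outside zeros (-4, -3, 5) contribute nothing to the Jensen sum.
Sum over inside zeros: 0.6931.
I(r) = log|p(0)| + (inside sum) = 4.0943 + 0.6931 = 4.7875.
Note: since some zeros are outside |z| ≤ r, the simplified n·log(r) form does NOT apply — only the inside zeros contribute.

I(r) ≈ 4.7875.


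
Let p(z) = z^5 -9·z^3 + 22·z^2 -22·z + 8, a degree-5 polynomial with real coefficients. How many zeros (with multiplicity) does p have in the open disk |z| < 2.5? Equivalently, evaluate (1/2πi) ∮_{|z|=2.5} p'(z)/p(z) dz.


The zeros of p are: 1, 1, -4, (1 + 1i), (1 - 1i).
Their magnitudes are: 1, 1, 4, 1.414, 1.414.
Zeros with |z| < R = 2.5: 1, 1, (1 + 1i), (1 - 1i).
Count = 4.
By the argument principle, (1/2πi) ∮_{|z|=R} p'(z)/p(z) dz equals exactly this count.

Number of zeros inside |z| < 2.5: 4.


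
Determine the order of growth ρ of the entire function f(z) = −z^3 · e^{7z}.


M(r) = max_{|z|=r} |-1|·|z|^3·|e^{7z}| = 1·r^3 · e^{7r^1} (the factors attain their maxima compatibly on |z|=r). Then log M(r) = log 1 + 3·log r + 7r^1, dominated by the last term, so log log M(r) ~ 1·log r. The polynomial factor -1z^3 contributes only a log r term and does not affect the order. ρ = 1.
Therefore ρ = 1.

Order ρ = 1.


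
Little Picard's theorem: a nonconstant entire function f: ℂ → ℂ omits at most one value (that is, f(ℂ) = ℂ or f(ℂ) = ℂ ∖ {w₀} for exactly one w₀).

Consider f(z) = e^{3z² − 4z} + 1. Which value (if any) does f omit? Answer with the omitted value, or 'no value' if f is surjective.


Little Picard bounds the complement of f(ℂ) to at most one point.
The exponent g(z) = 3z² − 4z is a nonconstant polynomial, hence surjective onto ℂ. So e^{g(z)} takes every value in {e^w : w ∈ ℂ} = ℂ ∖ {0}. Adding 1 shifts the range to ℂ ∖ {1}. f omits exactly 1.

Omitted value: 1.


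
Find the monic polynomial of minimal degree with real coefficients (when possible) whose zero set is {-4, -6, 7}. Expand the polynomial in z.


The polynomial is p(z) = ∏_{α ∈ S} (z − α), where S = {-4, -6, 7}.
Expanding the product yields: p(z) = z^3 + 3·z^2 -46·z -168.
The resulting polynomial has degree 3 and real coefficients as required.

p(z) = z^3 + 3·z^2 -46·z -168.


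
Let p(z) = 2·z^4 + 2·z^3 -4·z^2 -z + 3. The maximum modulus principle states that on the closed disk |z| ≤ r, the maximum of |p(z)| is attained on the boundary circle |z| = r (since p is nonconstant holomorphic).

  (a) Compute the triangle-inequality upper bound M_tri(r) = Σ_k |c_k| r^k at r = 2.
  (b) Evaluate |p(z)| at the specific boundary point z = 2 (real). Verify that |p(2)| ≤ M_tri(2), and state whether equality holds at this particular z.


Coefficients: c_0 = 3, c_1 = -1, c_2 = -4, c_3 = 2, c_4 = 2. Radius r = 2.
Part (a). Triangle bound: M_tri(r) = Σ_k |c_k| r^k
  = |3|·2^0 + |-1|·2^1 + |-4|·2^2 + |2|·2^3 + |2|·2^4
  = 3 + 2 + 16 + 16 + 32 = 69.
This bounds M(r) := max_{|z|=r} |p(z)| from above; equality holds iff all terms c_k z^k can be made to align in phase at a single z on |z|=r.
Part (b). At z = 2 (real, on the circle |z| = r):
  p(2) = (3)·2^0 + (-1)·2^1 + (-4)·2^2 + (2)·2^3 + (2)·2^4 = 33.
  |p(2)| = 33.
Check: |p(2)| = 33 ≤ 69 = M_tri(2). ✓ Equality does not hold at z = 2 (the coefficients have mixed signs, so the terms do not all align in phase there).

M_tri(2) = 69; |p(2)| = 33; equality at z=2: no.
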